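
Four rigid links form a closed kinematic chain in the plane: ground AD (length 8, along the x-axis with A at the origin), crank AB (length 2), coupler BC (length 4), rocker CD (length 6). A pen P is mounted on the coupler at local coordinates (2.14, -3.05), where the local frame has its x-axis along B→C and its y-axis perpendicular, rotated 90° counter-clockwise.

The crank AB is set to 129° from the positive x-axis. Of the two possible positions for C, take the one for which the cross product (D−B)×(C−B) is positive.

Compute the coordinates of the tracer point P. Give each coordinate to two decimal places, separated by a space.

1.61 -0.82

A=(0,0), D=(8.00,0)
B = A + 2.00·(cos129°, sin129°) = (-1.2586, 1.5543)
|BD| = 9.3882
circle(B,4.00) ∩ circle(D,6.00): a=3.6289, h=1.6825
  candidates: C₊=(2.5988,2.6128) cross=15.796; C₋=(2.0417,-0.7058) cross=-15.796
  mode + wants cross > 0 → take C=(2.5988,2.6128) (cross=15.796)
ex = (C−B)/|BC| = (0.9644,0.2646); ey = (-0.2646,0.9644)
P = B + 2.14·ex + -3.05·ey = (1.6122,-0.8207)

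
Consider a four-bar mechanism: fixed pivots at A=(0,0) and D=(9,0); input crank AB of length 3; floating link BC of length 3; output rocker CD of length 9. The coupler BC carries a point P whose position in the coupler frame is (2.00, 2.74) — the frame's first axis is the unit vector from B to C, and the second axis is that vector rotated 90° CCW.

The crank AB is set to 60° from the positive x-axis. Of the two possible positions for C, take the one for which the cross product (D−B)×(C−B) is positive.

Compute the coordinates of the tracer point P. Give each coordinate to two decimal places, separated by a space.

A=(0,0), D=(9.00,0)
B = A + 3.00·(cos60°, sin60°) = (1.5000, 2.5981)
|BD| = 7.9373
circle(B,3.00) ∩ circle(D,9.00): a=-0.5669, h=2.9459
  candidates: C₊=(1.9286,5.5673) cross=23.383; C₋=(0.0000,0.0000) cross=-23.383
  mode + wants cross > 0 → take C=(1.9286,5.5673) (cross=23.383)
ex = (C−B)/|BC| = (0.1429,0.9897); ey = (-0.9897,0.1429)
P = B + 2.00·ex + 2.74·ey = (-0.9262,4.9690)

-0.93 4.97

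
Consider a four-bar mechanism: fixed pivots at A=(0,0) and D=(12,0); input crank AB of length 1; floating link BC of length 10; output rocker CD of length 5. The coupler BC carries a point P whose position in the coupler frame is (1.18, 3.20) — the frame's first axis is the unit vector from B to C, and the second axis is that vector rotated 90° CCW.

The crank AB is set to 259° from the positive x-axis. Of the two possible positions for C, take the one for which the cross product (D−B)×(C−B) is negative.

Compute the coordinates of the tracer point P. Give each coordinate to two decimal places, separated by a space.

1.95 1.67

A=(0,0), D=(12.00,0)
B = A + 1.00·(cos259°, sin259°) = (-0.1908, -0.9816)
|BD| = 12.2303
circle(B,10.00) ∩ circle(D,5.00): a=9.1813, h=3.9628
  candidates: C₊=(8.6428,3.7053) cross=48.466; C₋=(9.2789,-4.1947) cross=-48.466
  mode - wants cross < 0 → take C=(9.2789,-4.1947) (cross=-48.466)
ex = (C−B)/|BC| = (0.9470,-0.3213); ey = (0.3213,0.9470)
P = B + 1.18·ex + 3.20·ey = (1.9548,1.6695)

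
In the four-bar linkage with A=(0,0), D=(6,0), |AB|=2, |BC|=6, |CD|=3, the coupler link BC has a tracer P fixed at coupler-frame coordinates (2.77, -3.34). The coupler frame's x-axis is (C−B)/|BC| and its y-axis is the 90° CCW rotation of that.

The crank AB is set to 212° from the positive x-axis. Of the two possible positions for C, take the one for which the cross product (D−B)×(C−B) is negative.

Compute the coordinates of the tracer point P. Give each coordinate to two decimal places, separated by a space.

A=(0,0), D=(6.00,0)
B = A + 2.00·(cos212°, sin212°) = (-1.6961, -1.0598)
|BD| = 7.7687
circle(B,6.00) ∩ circle(D,3.00): a=5.6221, h=2.0957
  candidates: C₊=(3.5875,1.7833) cross=16.281; C₋=(4.1593,-2.3690) cross=-16.281
  mode - wants cross < 0 → take C=(4.1593,-2.3690) (cross=-16.281)
ex = (C−B)/|BC| = (0.9759,-0.2182); ey = (0.2182,0.9759)
P = B + 2.77·ex + -3.34·ey = (0.2784,-4.9237)

0.28 -4.92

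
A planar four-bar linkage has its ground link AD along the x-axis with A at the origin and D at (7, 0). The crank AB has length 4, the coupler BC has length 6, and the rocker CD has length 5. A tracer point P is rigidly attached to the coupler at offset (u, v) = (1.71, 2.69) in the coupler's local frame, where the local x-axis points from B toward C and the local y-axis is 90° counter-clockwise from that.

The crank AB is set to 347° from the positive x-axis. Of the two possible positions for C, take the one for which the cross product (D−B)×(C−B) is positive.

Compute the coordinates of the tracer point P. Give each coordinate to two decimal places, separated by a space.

A=(0,0), D=(7.00,0)
B = A + 4.00·(cos347°, sin347°) = (3.8975, -0.8998)
|BD| = 3.2304
circle(B,6.00) ∩ circle(D,5.00): a=3.3178, h=4.9992
  candidates: C₊=(5.6914,4.8257) cross=16.149; C₋=(8.4765,-4.7770) cross=-16.149
  mode + wants cross > 0 → take C=(5.6914,4.8257) (cross=16.149)
ex = (C−B)/|BC| = (0.2990,0.9543); ey = (-0.9543,0.2990)
P = B + 1.71·ex + 2.69·ey = (1.8418,1.5363)

1.84 1.54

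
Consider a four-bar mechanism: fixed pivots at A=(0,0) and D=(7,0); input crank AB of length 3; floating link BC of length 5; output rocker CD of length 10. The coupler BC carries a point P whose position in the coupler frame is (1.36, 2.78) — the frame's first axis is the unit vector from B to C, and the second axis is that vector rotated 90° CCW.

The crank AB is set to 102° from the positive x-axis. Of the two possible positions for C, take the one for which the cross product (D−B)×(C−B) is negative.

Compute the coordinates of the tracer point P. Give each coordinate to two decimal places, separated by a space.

A=(0,0), D=(7.00,0)
B = A + 3.00·(cos102°, sin102°) = (-0.6237, 2.9344)
|BD| = 8.1690
circle(B,5.00) ∩ circle(D,10.00): a=-0.5060, h=4.9743
  candidates: C₊=(0.6909,7.7585) cross=40.635; C₋=(-2.8829,-1.5261) cross=-40.635
  mode - wants cross < 0 → take C=(-2.8829,-1.5261) (cross=-40.635)
ex = (C−B)/|BC| = (-0.4518,-0.8921); ey = (0.8921,-0.4518)
P = B + 1.36·ex + 2.78·ey = (1.2418,0.4651)

1.24 0.47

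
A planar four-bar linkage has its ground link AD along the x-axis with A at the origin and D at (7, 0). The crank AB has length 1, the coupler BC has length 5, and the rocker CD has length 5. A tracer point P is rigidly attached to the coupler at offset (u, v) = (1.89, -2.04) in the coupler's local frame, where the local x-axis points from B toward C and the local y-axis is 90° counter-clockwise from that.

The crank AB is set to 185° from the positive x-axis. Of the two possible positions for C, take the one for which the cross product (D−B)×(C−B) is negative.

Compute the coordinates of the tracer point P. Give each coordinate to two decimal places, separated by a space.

A=(0,0), D=(7.00,0)
B = A + 1.00·(cos185°, sin185°) = (-0.9962, -0.0872)
|BD| = 7.9967
circle(B,5.00) ∩ circle(D,5.00): a=3.9983, h=3.0022
  candidates: C₊=(2.9692,2.9585) cross=24.008; C₋=(3.0346,-3.0456) cross=-24.008
  mode - wants cross < 0 → take C=(3.0346,-3.0456) (cross=-24.008)
ex = (C−B)/|BC| = (0.8062,-0.5917); ey = (0.5917,0.8062)
P = B + 1.89·ex + -2.04·ey = (-0.6796,-2.8500)

-0.68 -2.85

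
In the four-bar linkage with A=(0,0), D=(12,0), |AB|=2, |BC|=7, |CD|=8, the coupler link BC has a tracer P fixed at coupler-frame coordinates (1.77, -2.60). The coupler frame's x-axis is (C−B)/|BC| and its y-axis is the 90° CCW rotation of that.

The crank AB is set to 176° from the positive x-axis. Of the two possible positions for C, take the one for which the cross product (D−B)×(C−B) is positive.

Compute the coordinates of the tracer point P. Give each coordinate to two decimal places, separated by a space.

0.62 -1.61

A=(0,0), D=(12.00,0)
B = A + 2.00·(cos176°, sin176°) = (-1.9951, 0.1395)
|BD| = 13.9958
circle(B,7.00) ∩ circle(D,8.00): a=6.4620, h=2.6911
  candidates: C₊=(4.4934,2.7661) cross=37.664; C₋=(4.4398,-2.6159) cross=-37.664
  mode + wants cross > 0 → take C=(4.4934,2.7661) (cross=37.664)
ex = (C−B)/|BC| = (0.9269,0.3752); ey = (-0.3752,0.9269)
P = B + 1.77·ex + -2.60·ey = (0.6211,-1.6064)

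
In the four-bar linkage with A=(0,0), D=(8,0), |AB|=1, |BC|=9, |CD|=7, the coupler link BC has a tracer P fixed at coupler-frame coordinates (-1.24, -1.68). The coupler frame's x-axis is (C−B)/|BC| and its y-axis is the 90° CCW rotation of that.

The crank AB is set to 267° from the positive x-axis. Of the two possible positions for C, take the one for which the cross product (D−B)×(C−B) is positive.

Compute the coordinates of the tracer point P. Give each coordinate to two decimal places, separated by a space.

A=(0,0), D=(8.00,0)
B = A + 1.00·(cos267°, sin267°) = (-0.0523, -0.9986)
|BD| = 8.1140
circle(B,9.00) ∩ circle(D,7.00): a=6.0289, h=6.6822
  candidates: C₊=(5.1083,6.3748) cross=54.220; C₋=(6.7531,-6.8881) cross=-54.220
  mode + wants cross > 0 → take C=(5.1083,6.3748) (cross=54.220)
ex = (C−B)/|BC| = (0.5734,0.8193); ey = (-0.8193,0.5734)
P = B + -1.24·ex + -1.68·ey = (0.6130,-2.9778)

0.61 -2.98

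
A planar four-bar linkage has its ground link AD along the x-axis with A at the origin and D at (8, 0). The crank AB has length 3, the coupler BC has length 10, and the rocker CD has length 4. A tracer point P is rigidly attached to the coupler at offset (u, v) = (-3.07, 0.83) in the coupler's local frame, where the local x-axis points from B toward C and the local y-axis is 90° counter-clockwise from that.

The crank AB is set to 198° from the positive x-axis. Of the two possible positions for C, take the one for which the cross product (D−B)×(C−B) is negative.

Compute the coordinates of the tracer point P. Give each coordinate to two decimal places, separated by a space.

-5.56 0.75

A=(0,0), D=(8.00,0)
B = A + 3.00·(cos198°, sin198°) = (-2.8532, -0.9271)
|BD| = 10.8927
circle(B,10.00) ∩ circle(D,4.00): a=9.3021, h=3.6702
  candidates: C₊=(6.1029,3.5215) cross=39.978; C₋=(6.7276,-3.7922) cross=-39.978
  mode - wants cross < 0 → take C=(6.7276,-3.7922) (cross=-39.978)
ex = (C−B)/|BC| = (0.9581,-0.2865); ey = (0.2865,0.9581)
P = B + -3.07·ex + 0.83·ey = (-5.5567,0.7478)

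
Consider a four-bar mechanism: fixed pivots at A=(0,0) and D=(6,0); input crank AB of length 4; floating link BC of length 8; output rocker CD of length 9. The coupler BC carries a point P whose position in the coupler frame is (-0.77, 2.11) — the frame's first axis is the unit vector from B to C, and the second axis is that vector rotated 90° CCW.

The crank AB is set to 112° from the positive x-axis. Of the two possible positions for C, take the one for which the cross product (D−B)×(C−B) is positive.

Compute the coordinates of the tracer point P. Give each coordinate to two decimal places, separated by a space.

A=(0,0), D=(6.00,0)
B = A + 4.00·(cos112°, sin112°) = (-1.4984, 3.7087)
|BD| = 8.3655
circle(B,8.00) ∩ circle(D,9.00): a=3.1667, h=7.3466
  candidates: C₊=(4.5970,8.8900) cross=61.458; C₋=(-1.9170,-4.2803) cross=-61.458
  mode + wants cross > 0 → take C=(4.5970,8.8900) (cross=61.458)
ex = (C−B)/|BC| = (0.7619,0.6477); ey = (-0.6477,0.7619)
P = B + -0.77·ex + 2.11·ey = (-3.4517,4.8177)

-3.45 4.82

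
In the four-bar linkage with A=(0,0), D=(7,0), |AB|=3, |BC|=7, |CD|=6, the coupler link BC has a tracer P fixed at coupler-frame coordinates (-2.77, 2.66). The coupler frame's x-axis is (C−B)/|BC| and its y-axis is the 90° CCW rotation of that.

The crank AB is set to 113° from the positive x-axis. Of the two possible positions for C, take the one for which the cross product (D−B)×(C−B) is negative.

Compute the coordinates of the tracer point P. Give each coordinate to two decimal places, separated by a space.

-0.10 6.45

A=(0,0), D=(7.00,0)
B = A + 3.00·(cos113°, sin113°) = (-1.1722, 2.7615)
|BD| = 8.6262
circle(B,7.00) ∩ circle(D,6.00): a=5.0666, h=4.8301
  candidates: C₊=(5.1740,5.7154) cross=41.665; C₋=(2.0815,-3.4363) cross=-41.665
  mode - wants cross < 0 → take C=(2.0815,-3.4363) (cross=-41.665)
ex = (C−B)/|BC| = (0.4648,-0.8854); ey = (0.8854,0.4648)
P = B + -2.77·ex + 2.66·ey = (-0.1045,6.4505)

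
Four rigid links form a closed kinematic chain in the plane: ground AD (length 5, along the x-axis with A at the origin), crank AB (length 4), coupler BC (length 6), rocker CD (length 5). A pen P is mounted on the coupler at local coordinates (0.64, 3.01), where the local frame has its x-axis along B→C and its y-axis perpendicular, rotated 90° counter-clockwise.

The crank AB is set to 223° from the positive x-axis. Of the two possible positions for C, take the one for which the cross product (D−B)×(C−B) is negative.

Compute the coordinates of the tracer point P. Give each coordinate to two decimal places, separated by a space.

-1.43 -0.04

A=(0,0), D=(5.00,0)
B = A + 4.00·(cos223°, sin223°) = (-2.9254, -2.7280)
|BD| = 8.3818
circle(B,6.00) ∩ circle(D,5.00): a=4.8471, h=3.5364
  candidates: C₊=(0.5068,2.1934) cross=29.641; C₋=(2.8087,-4.4943) cross=-29.641
  mode - wants cross < 0 → take C=(2.8087,-4.4943) (cross=-29.641)
ex = (C−B)/|BC| = (0.9557,-0.2944); ey = (0.2944,0.9557)
P = B + 0.64·ex + 3.01·ey = (-1.4277,-0.0398)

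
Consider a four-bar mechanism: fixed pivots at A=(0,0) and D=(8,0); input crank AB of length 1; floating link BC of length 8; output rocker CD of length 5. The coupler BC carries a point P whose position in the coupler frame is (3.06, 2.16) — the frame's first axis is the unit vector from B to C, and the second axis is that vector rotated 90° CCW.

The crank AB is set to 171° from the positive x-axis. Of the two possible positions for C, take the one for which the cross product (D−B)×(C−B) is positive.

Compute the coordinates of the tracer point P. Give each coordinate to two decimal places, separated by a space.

A=(0,0), D=(8.00,0)
B = A + 1.00·(cos171°, sin171°) = (-0.9877, 0.1564)
|BD| = 8.9890
circle(B,8.00) ∩ circle(D,5.00): a=6.6638, h=4.4264
  candidates: C₊=(5.7522,4.4662) cross=39.789; C₋=(5.5981,-4.3853) cross=-39.789
  mode + wants cross > 0 → take C=(5.7522,4.4662) (cross=39.789)
ex = (C−B)/|BC| = (0.8425,0.5387); ey = (-0.5387,0.8425)
P = B + 3.06·ex + 2.16·ey = (0.4267,3.6247)

0.43 3.62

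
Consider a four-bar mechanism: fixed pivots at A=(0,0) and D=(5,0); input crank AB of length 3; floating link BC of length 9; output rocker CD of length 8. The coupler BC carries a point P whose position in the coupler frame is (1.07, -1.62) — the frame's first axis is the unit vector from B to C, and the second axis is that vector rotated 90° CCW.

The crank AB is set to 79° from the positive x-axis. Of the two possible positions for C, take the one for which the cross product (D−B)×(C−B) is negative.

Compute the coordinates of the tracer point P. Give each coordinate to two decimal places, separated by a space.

A=(0,0), D=(5.00,0)
B = A + 3.00·(cos79°, sin79°) = (0.5724, 2.9449)
|BD| = 5.3175
circle(B,9.00) ∩ circle(D,8.00): a=4.2572, h=7.9294
  candidates: C₊=(8.5086,7.1896) cross=42.165; C₋=(-0.2742,-6.0152) cross=-42.165
  mode - wants cross < 0 → take C=(-0.2742,-6.0152) (cross=-42.165)
ex = (C−B)/|BC| = (-0.0941,-0.9956); ey = (0.9956,-0.0941)
P = B + 1.07·ex + -1.62·ey = (-1.1410,2.0320)

-1.14 2.03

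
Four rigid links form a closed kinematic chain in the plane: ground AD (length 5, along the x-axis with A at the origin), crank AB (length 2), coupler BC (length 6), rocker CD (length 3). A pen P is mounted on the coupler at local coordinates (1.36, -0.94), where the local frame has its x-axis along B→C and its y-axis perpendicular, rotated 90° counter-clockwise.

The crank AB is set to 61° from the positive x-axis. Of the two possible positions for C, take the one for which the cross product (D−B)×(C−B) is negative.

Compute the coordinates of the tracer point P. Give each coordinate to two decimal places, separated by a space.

A=(0,0), D=(5.00,0)
B = A + 2.00·(cos61°, sin61°) = (0.9696, 1.7492)
|BD| = 4.3936
circle(B,6.00) ∩ circle(D,3.00): a=5.2694, h=2.8693
  candidates: C₊=(6.9458,2.2834) cross=12.607; C₋=(4.6611,-2.9808) cross=-12.607
  mode - wants cross < 0 → take C=(4.6611,-2.9808) (cross=-12.607)
ex = (C−B)/|BC| = (0.6152,-0.7883); ey = (0.7883,0.6152)
P = B + 1.36·ex + -0.94·ey = (1.0653,0.0988)

1.07 0.10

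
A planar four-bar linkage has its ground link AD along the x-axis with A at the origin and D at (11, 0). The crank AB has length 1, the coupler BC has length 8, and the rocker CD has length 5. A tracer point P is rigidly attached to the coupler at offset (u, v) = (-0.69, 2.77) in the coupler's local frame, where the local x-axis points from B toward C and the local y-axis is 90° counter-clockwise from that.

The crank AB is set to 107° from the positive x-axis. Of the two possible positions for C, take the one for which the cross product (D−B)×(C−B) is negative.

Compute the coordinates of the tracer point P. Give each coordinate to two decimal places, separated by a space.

A=(0,0), D=(11.00,0)
B = A + 1.00·(cos107°, sin107°) = (-0.2924, 0.9563)
|BD| = 11.3328
circle(B,8.00) ∩ circle(D,5.00): a=7.3871, h=3.0710
  candidates: C₊=(7.3275,3.3930) cross=34.803; C₋=(6.8092,-2.7271) cross=-34.803
  mode - wants cross < 0 → take C=(6.8092,-2.7271) (cross=-34.803)
ex = (C−B)/|BC| = (0.8877,-0.4604); ey = (0.4604,0.8877)
P = B + -0.69·ex + 2.77·ey = (0.3705,3.7329)

0.37 3.73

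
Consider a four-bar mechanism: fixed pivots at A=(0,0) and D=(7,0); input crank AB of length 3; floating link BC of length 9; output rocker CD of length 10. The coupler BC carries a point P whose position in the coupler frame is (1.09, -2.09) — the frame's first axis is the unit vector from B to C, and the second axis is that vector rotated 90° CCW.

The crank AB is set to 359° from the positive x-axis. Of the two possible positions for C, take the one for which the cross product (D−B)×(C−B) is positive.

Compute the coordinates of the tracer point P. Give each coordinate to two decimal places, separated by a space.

A=(0,0), D=(7.00,0)
B = A + 3.00·(cos359°, sin359°) = (2.9995, -0.0524)
|BD| = 4.0008
circle(B,9.00) ∩ circle(D,10.00): a=-0.3741, h=8.9922
  candidates: C₊=(2.5078,8.9342) cross=35.976; C₋=(2.7431,-9.0487) cross=-35.976
  mode + wants cross > 0 → take C=(2.5078,8.9342) (cross=35.976)
ex = (C−B)/|BC| = (-0.0546,0.9985); ey = (-0.9985,-0.0546)
P = B + 1.09·ex + -2.09·ey = (5.0269,1.1502)

5.03 1.15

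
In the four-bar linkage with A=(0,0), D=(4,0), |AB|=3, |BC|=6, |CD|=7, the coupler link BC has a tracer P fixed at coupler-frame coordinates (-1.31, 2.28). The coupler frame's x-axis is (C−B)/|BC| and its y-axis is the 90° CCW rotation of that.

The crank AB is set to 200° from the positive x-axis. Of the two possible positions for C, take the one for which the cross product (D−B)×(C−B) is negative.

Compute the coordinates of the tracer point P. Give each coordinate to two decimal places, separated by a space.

-1.63 1.32

A=(0,0), D=(4.00,0)
B = A + 3.00·(cos200°, sin200°) = (-2.8191, -1.0261)
|BD| = 6.8958
circle(B,6.00) ∩ circle(D,7.00): a=2.5053, h=5.4519
  candidates: C₊=(-1.1529,4.7379) cross=37.596; C₋=(0.4696,-6.0445) cross=-37.596
  mode - wants cross < 0 → take C=(0.4696,-6.0445) (cross=-37.596)
ex = (C−B)/|BC| = (0.5481,-0.8364); ey = (0.8364,0.5481)
P = B + -1.31·ex + 2.28·ey = (-1.6301,1.3193)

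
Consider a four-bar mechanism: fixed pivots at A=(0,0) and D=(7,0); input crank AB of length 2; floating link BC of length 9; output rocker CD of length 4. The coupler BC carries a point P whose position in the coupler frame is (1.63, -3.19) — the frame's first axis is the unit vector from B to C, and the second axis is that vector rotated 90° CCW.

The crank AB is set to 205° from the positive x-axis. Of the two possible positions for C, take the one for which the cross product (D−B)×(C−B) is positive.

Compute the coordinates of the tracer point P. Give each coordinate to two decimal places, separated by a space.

A=(0,0), D=(7.00,0)
B = A + 2.00·(cos205°, sin205°) = (-1.8126, -0.8452)
|BD| = 8.8531
circle(B,9.00) ∩ circle(D,4.00): a=8.0976, h=3.9280
  candidates: C₊=(5.8729,3.8379) cross=34.775; C₋=(6.6230,-3.9822) cross=-34.775
  mode + wants cross > 0 → take C=(5.8729,3.8379) (cross=34.775)
ex = (C−B)/|BC| = (0.8540,0.5204); ey = (-0.5204,0.8540)
P = B + 1.63·ex + -3.19·ey = (1.2393,-2.7212)

1.24 -2.72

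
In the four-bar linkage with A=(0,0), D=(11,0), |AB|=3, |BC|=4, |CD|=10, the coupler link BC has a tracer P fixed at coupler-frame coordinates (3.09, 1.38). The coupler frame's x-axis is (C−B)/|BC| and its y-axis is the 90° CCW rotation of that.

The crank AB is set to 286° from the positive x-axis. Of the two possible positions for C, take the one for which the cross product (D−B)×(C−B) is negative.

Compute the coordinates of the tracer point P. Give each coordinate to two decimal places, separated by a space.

A=(0,0), D=(11.00,0)
B = A + 3.00·(cos286°, sin286°) = (0.8269, -2.8838)
|BD| = 10.5739
circle(B,4.00) ∩ circle(D,10.00): a=1.3149, h=3.7777
  candidates: C₊=(1.0617,1.1093) cross=39.945; C₋=(3.1223,-6.1597) cross=-39.945
  mode - wants cross < 0 → take C=(3.1223,-6.1597) (cross=-39.945)
ex = (C−B)/|BC| = (0.5738,-0.8190); ey = (0.8190,0.5738)
P = B + 3.09·ex + 1.38·ey = (3.7303,-4.6225)

3.73 -4.62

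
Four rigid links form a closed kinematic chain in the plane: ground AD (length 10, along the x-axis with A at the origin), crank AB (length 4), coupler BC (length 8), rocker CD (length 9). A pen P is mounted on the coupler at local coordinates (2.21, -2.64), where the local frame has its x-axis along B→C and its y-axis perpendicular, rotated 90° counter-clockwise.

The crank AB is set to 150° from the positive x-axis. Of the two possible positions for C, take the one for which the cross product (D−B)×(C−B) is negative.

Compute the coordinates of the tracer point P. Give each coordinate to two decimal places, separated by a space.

A=(0,0), D=(10.00,0)
B = A + 4.00·(cos150°, sin150°) = (-3.4641, 2.0000)
|BD| = 13.6118
circle(B,8.00) ∩ circle(D,9.00): a=6.1815, h=5.0783
  candidates: C₊=(3.3964,6.1150) cross=69.126; C₋=(1.9041,-3.9315) cross=-69.126
  mode - wants cross < 0 → take C=(1.9041,-3.9315) (cross=-69.126)
ex = (C−B)/|BC| = (0.6710,-0.7414); ey = (0.7414,0.6710)
P = B + 2.21·ex + -2.64·ey = (-3.9385,-1.4101)

-3.94 -1.41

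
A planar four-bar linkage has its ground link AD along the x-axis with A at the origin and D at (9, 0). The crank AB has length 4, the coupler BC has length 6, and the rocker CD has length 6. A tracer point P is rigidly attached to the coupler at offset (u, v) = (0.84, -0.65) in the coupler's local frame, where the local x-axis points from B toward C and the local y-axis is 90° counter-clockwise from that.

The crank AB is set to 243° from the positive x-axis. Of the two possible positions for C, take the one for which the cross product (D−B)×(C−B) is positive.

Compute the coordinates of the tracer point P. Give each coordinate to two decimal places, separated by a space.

-0.75 -3.58

A=(0,0), D=(9.00,0)
B = A + 4.00·(cos243°, sin243°) = (-1.8160, -3.5640)
|BD| = 11.3880
circle(B,6.00) ∩ circle(D,6.00): a=5.6940, h=1.8916
  candidates: C₊=(3.0000,0.0146) cross=21.542; C₋=(4.1840,-3.5786) cross=-21.542
  mode + wants cross > 0 → take C=(3.0000,0.0146) (cross=21.542)
ex = (C−B)/|BC| = (0.8027,0.5964); ey = (-0.5964,0.8027)
P = B + 0.84·ex + -0.65·ey = (-0.7540,-3.5848)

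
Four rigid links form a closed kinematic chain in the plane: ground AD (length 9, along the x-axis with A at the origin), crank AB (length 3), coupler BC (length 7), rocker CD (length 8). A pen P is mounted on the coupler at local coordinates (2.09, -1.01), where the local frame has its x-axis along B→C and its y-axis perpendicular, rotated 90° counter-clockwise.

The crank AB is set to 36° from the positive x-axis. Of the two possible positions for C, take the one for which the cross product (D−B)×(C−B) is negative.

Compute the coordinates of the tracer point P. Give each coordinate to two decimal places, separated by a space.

1.57 -0.39

A=(0,0), D=(9.00,0)
B = A + 3.00·(cos36°, sin36°) = (2.4271, 1.7634)
|BD| = 6.8054
circle(B,7.00) ∩ circle(D,8.00): a=2.3006, h=6.6111
  candidates: C₊=(6.3621,7.5526) cross=44.991; C₋=(2.9361,-5.2181) cross=-44.991
  mode - wants cross < 0 → take C=(2.9361,-5.2181) (cross=-44.991)
ex = (C−B)/|BC| = (0.0727,-0.9974); ey = (0.9974,0.0727)
P = B + 2.09·ex + -1.01·ey = (1.5717,-0.3946)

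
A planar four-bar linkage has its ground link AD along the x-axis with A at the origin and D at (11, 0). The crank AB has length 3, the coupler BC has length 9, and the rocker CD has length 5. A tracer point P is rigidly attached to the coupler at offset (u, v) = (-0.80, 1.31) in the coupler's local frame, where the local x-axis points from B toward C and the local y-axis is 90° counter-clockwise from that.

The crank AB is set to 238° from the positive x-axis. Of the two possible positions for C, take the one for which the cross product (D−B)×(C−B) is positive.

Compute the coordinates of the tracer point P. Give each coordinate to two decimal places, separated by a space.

-2.92 -1.78

A=(0,0), D=(11.00,0)
B = A + 3.00·(cos238°, sin238°) = (-1.5898, -2.5441)
|BD| = 12.8442
circle(B,9.00) ∩ circle(D,5.00): a=8.6021, h=2.6465
  candidates: C₊=(6.3177,1.7538) cross=33.993; C₋=(7.3661,-3.4344) cross=-33.993
  mode + wants cross > 0 → take C=(6.3177,1.7538) (cross=33.993)
ex = (C−B)/|BC| = (0.8786,0.4776); ey = (-0.4776,0.8786)
P = B + -0.80·ex + 1.31·ey = (-2.9182,-1.7752)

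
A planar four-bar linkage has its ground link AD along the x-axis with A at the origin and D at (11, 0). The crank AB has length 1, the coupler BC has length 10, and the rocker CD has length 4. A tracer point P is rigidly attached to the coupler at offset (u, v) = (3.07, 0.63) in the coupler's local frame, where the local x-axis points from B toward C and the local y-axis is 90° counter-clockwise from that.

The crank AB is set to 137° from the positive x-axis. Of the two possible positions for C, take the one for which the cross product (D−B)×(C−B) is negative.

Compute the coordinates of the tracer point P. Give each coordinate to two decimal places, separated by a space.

2.35 0.09

A=(0,0), D=(11.00,0)
B = A + 1.00·(cos137°, sin137°) = (-0.7314, 0.6820)
|BD| = 11.7512
circle(B,10.00) ∩ circle(D,4.00): a=9.4497, h=3.2716
  candidates: C₊=(8.8923,3.3996) cross=38.445; C₋=(8.5125,-3.1325) cross=-38.445
  mode - wants cross < 0 → take C=(8.5125,-3.1325) (cross=-38.445)
ex = (C−B)/|BC| = (0.9244,-0.3814); ey = (0.3814,0.9244)
P = B + 3.07·ex + 0.63·ey = (2.3468,0.0933)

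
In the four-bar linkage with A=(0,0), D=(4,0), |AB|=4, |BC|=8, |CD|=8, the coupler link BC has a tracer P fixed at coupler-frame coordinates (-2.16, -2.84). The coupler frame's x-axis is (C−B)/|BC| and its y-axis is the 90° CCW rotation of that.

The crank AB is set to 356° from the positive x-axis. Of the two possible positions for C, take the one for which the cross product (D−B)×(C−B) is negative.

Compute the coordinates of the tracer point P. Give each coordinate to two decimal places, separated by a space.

A=(0,0), D=(4.00,0)
B = A + 4.00·(cos356°, sin356°) = (3.9903, -0.2790)
|BD| = 0.2792
circle(B,8.00) ∩ circle(D,8.00): a=0.1396, h=7.9988
  candidates: C₊=(-3.9988,0.1396) cross=2.233; C₋=(11.9890,-0.4187) cross=-2.233
  mode - wants cross < 0 → take C=(11.9890,-0.4187) (cross=-2.233)
ex = (C−B)/|BC| = (0.9998,-0.0175); ey = (0.0175,0.9998)
P = B + -2.16·ex + -2.84·ey = (1.7810,-3.0809)

1.78 -3.08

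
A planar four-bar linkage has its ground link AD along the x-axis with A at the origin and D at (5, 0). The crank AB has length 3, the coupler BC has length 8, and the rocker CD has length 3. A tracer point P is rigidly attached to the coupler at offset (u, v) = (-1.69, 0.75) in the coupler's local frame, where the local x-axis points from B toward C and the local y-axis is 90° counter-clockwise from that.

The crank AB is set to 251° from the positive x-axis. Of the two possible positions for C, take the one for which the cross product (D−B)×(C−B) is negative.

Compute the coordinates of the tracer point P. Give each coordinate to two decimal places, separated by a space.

-2.72 -2.22

A=(0,0), D=(5.00,0)
B = A + 3.00·(cos251°, sin251°) = (-0.9767, -2.8366)
|BD| = 6.6157
circle(B,8.00) ∩ circle(D,3.00): a=7.4646, h=2.8774
  candidates: C₊=(4.5333,2.9635) cross=19.036; C₋=(7.0007,-2.2355) cross=-19.036
  mode - wants cross < 0 → take C=(7.0007,-2.2355) (cross=-19.036)
ex = (C−B)/|BC| = (0.9972,0.0751); ey = (-0.0751,0.9972)
P = B + -1.69·ex + 0.75·ey = (-2.7183,-2.2157)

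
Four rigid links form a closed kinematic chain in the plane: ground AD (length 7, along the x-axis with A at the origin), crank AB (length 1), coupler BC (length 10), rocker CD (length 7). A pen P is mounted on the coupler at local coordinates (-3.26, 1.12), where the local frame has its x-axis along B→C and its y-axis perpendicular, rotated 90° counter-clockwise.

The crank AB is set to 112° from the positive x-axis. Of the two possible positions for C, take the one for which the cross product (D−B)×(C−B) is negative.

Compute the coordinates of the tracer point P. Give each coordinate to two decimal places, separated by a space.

-1.52 4.18

A=(0,0), D=(7.00,0)
B = A + 1.00·(cos112°, sin112°) = (-0.3746, 0.9272)
|BD| = 7.4327
circle(B,10.00) ∩ circle(D,7.00): a=7.1471, h=6.9942
  candidates: C₊=(7.5892,6.9752) cross=51.985; C₋=(5.8442,-6.9039) cross=-51.985
  mode - wants cross < 0 → take C=(5.8442,-6.9039) (cross=-51.985)
ex = (C−B)/|BC| = (0.6219,-0.7831); ey = (0.7831,0.6219)
P = B + -3.26·ex + 1.12·ey = (-1.5249,4.1766)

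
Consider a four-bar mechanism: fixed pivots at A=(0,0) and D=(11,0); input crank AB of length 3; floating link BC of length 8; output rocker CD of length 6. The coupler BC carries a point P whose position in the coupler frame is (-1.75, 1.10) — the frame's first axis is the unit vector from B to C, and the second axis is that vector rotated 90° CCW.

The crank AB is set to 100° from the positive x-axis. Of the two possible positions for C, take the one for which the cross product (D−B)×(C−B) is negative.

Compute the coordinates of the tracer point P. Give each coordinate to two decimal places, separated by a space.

A=(0,0), D=(11.00,0)
B = A + 3.00·(cos100°, sin100°) = (-0.5209, 2.9544)
|BD| = 11.8937
circle(B,8.00) ∩ circle(D,6.00): a=7.1240, h=3.6400
  candidates: C₊=(7.2839,4.7107) cross=43.293; C₋=(5.4756,-2.3410) cross=-43.293
  mode - wants cross < 0 → take C=(5.4756,-2.3410) (cross=-43.293)
ex = (C−B)/|BC| = (0.7496,-0.6619); ey = (0.6619,0.7496)
P = B + -1.75·ex + 1.10·ey = (-1.1046,4.9373)

-1.10 4.94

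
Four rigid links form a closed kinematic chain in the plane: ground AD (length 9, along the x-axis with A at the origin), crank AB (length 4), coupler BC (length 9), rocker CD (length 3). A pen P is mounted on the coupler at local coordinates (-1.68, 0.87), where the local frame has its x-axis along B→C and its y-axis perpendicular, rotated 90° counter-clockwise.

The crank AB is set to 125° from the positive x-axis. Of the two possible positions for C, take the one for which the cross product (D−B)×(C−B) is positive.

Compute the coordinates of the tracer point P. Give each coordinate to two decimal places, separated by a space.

A=(0,0), D=(9.00,0)
B = A + 4.00·(cos125°, sin125°) = (-2.2943, 3.2766)
|BD| = 11.7600
circle(B,9.00) ∩ circle(D,3.00): a=8.9412, h=1.0269
  candidates: C₊=(6.5790,1.7716) cross=12.076; C₋=(6.0067,-0.2009) cross=-12.076
  mode + wants cross > 0 → take C=(6.5790,1.7716) (cross=12.076)
ex = (C−B)/|BC| = (0.9859,-0.1672); ey = (0.1672,0.9859)
P = B + -1.68·ex + 0.87·ey = (-3.8052,4.4153)

-3.81 4.42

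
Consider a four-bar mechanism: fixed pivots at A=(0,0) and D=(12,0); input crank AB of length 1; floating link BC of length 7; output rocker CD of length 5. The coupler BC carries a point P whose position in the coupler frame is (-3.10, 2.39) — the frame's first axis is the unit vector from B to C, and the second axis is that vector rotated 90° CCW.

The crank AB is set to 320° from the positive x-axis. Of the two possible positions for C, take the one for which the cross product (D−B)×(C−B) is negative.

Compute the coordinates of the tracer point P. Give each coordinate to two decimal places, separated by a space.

A=(0,0), D=(12.00,0)
B = A + 1.00·(cos320°, sin320°) = (0.7660, -0.6428)
|BD| = 11.2523
circle(B,7.00) ∩ circle(D,5.00): a=6.6926, h=2.0516
  candidates: C₊=(7.3305,1.7878) cross=23.085; C₋=(7.5649,-2.3087) cross=-23.085
  mode - wants cross < 0 → take C=(7.5649,-2.3087) (cross=-23.085)
ex = (C−B)/|BC| = (0.9713,-0.2380); ey = (0.2380,0.9713)
P = B + -3.10·ex + 2.39·ey = (-1.6761,2.4163)

-1.68 2.42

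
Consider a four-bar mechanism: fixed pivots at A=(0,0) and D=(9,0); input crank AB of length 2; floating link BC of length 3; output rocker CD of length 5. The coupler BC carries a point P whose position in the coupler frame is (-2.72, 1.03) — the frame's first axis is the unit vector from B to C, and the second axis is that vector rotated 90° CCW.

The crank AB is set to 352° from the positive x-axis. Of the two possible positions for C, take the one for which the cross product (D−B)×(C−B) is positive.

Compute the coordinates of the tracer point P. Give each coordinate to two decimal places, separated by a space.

-0.77 -1.24

A=(0,0), D=(9.00,0)
B = A + 2.00·(cos352°, sin352°) = (1.9805, -0.2783)
|BD| = 7.0250
circle(B,3.00) ∩ circle(D,5.00): a=2.3737, h=1.8345
  candidates: C₊=(4.2797,1.6488) cross=12.888; C₋=(4.4251,-2.0174) cross=-12.888
  mode + wants cross > 0 → take C=(4.2797,1.6488) (cross=12.888)
ex = (C−B)/|BC| = (0.7664,0.6424); ey = (-0.6424,0.7664)
P = B + -2.72·ex + 1.03·ey = (-0.7657,-1.2363)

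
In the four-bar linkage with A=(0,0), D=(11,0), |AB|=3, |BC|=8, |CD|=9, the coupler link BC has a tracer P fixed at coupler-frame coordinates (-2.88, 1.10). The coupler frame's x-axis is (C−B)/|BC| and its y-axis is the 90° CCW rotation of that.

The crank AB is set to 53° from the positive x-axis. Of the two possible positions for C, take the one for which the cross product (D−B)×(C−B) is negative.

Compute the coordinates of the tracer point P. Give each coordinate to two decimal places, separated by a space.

A=(0,0), D=(11.00,0)
B = A + 3.00·(cos53°, sin53°) = (1.8054, 2.3959)
|BD| = 9.5016
circle(B,8.00) ∩ circle(D,9.00): a=3.8562, h=7.0093
  candidates: C₊=(7.3045,8.2063) cross=66.599; C₋=(3.7696,-5.3592) cross=-66.599
  mode - wants cross < 0 → take C=(3.7696,-5.3592) (cross=-66.599)
ex = (C−B)/|BC| = (0.2455,-0.9694); ey = (0.9694,0.2455)
P = B + -2.88·ex + 1.10·ey = (2.1647,5.4578)

2.16 5.46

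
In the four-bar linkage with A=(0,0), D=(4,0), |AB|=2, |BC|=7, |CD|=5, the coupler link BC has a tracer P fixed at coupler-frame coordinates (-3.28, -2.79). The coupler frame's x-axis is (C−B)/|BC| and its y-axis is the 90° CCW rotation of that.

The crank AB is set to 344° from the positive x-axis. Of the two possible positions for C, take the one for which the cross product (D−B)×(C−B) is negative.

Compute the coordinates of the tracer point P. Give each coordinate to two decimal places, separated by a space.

A=(0,0), D=(4.00,0)
B = A + 2.00·(cos344°, sin344°) = (1.9225, -0.5513)
|BD| = 2.1494
circle(B,7.00) ∩ circle(D,5.00): a=6.6577, h=2.1622
  candidates: C₊=(7.8030,3.2461) cross=4.647; C₋=(8.9121,-0.9335) cross=-4.647
  mode - wants cross < 0 → take C=(8.9121,-0.9335) (cross=-4.647)
ex = (C−B)/|BC| = (0.9985,-0.0546); ey = (0.0546,0.9985)
P = B + -3.28·ex + -2.79·ey = (-1.5049,-3.1580)

-1.50 -3.16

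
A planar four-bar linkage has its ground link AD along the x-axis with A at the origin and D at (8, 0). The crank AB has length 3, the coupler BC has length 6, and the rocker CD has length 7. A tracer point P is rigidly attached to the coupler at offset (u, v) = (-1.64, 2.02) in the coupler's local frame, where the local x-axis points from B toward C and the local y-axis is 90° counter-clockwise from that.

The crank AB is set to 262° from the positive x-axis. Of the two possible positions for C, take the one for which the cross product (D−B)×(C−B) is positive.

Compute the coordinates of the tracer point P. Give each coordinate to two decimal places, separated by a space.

-2.86 -3.86

A=(0,0), D=(8.00,0)
B = A + 3.00·(cos262°, sin262°) = (-0.4175, -2.9708)
|BD| = 8.9264
circle(B,6.00) ∩ circle(D,7.00): a=3.7350, h=4.6957
  candidates: C₊=(1.5418,2.7003) cross=41.916; C₋=(4.6674,-6.1558) cross=-41.916
  mode + wants cross > 0 → take C=(1.5418,2.7003) (cross=41.916)
ex = (C−B)/|BC| = (0.3266,0.9452); ey = (-0.9452,0.3266)
P = B + -1.64·ex + 2.02·ey = (-2.8623,-3.8613)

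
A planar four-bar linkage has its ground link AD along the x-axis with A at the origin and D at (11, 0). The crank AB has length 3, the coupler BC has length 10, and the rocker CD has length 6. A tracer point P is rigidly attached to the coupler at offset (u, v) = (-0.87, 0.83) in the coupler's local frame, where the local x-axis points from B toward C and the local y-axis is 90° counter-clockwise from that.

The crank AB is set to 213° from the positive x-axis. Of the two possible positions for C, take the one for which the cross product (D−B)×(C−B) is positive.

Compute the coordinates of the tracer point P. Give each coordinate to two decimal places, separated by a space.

-3.69 -1.36

A=(0,0), D=(11.00,0)
B = A + 3.00·(cos213°, sin213°) = (-2.5160, -1.6339)
|BD| = 13.6144
circle(B,10.00) ∩ circle(D,6.00): a=9.1577, h=4.0171
  candidates: C₊=(6.0933,3.4532) cross=54.691; C₋=(7.0576,-4.5230) cross=-54.691
  mode + wants cross > 0 → take C=(6.0933,3.4532) (cross=54.691)
ex = (C−B)/|BC| = (0.8609,0.5087); ey = (-0.5087,0.8609)
P = B + -0.87·ex + 0.83·ey = (-3.6873,-1.3619)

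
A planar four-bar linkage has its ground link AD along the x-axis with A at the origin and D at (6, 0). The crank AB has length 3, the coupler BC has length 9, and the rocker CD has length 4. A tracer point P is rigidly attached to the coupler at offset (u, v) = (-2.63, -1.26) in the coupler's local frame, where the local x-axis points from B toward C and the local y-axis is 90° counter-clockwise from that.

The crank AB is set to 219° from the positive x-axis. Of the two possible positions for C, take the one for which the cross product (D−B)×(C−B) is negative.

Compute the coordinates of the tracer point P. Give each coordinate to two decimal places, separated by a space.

A=(0,0), D=(6.00,0)
B = A + 3.00·(cos219°, sin219°) = (-2.3314, -1.8880)
|BD| = 8.5427
circle(B,9.00) ∩ circle(D,4.00): a=8.0758, h=3.9727
  candidates: C₊=(4.6667,3.7712) cross=33.937; C₋=(6.4226,-3.9776) cross=-33.937
  mode - wants cross < 0 → take C=(6.4226,-3.9776) (cross=-33.937)
ex = (C−B)/|BC| = (0.9727,-0.2322); ey = (0.2322,0.9727)
P = B + -2.63·ex + -1.26·ey = (-5.1821,-2.5029)

-5.18 -2.50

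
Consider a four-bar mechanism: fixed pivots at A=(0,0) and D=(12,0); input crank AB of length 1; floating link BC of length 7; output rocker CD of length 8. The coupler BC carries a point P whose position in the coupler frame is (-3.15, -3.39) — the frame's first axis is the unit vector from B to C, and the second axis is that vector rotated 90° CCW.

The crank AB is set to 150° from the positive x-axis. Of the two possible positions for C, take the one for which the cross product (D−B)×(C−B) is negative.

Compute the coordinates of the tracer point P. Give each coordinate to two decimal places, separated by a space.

A=(0,0), D=(12.00,0)
B = A + 1.00·(cos150°, sin150°) = (-0.8660, 0.5000)
|BD| = 12.8757
circle(B,7.00) ∩ circle(D,8.00): a=5.8554, h=3.8360
  candidates: C₊=(5.1339,4.1057) cross=49.391; C₋=(4.8360,-3.5604) cross=-49.391
  mode - wants cross < 0 → take C=(4.8360,-3.5604) (cross=-49.391)
ex = (C−B)/|BC| = (0.8146,-0.5801); ey = (0.5801,0.8146)
P = B + -3.15·ex + -3.39·ey = (-5.3983,-0.4342)

-5.40 -0.43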